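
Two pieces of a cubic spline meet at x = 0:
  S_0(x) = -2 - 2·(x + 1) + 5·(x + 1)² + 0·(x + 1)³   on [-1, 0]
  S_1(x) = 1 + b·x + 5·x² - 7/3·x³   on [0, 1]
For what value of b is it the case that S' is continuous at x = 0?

S_0'(x) = -2 + 10·(x + 1) + 0·(x + 1)², so S_0'(0) = 8. On the right, S_1'(0) = b, so b = 8.

8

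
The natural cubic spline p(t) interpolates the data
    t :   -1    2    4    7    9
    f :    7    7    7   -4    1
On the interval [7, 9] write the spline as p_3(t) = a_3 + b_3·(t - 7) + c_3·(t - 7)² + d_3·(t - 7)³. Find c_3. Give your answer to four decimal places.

2.4207

Let σ_i = p''(x_i). Step sizes h_i = 3, 2, 3, 2; slopes of the chords Δ_i = (y_(i+1) - y_i)/h_i = 0, 0, -11/3, 5/2.
  3·σ_0 + 10·σ_1 + 2·σ_2 = 6(Δ_1 - Δ_0) = 0
  2·σ_1 + 10·σ_2 + 3·σ_3 = 6(Δ_2 - Δ_1) = -22
  3·σ_2 + 10·σ_3 + 2·σ_4 = 6(Δ_3 - Δ_2) = 37
Natural end conditions: σ_0 = σ_4 = 0.
Solving: σ_0 = 0, σ_1 = 331/435, σ_2 = -331/87, σ_3 = 702/145, σ_4 = 0.
On [7, 9], with p_3(t) = a_3 + b_3·(t - 7) + c_3·(t - 7)² + d_3·(t - 7)³: c_3 = σ_3/2 = 351/145, d_3 = (σ_4 - σ_3)/(6h_3) = -117/290, b_3 = Δ_3 - h_3(2σ_3 + σ_4)/6 = -211/290.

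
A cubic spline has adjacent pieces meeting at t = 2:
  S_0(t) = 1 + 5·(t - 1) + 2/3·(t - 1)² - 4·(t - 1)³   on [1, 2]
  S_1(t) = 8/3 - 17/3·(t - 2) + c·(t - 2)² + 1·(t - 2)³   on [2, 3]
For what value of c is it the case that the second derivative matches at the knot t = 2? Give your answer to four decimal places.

S_0''(t) = 4/3 - 24·(t - 1), so S_0''(2) = -68/3. On the right, S_1''(2) = 2c, so c = -34/3.

-11.3333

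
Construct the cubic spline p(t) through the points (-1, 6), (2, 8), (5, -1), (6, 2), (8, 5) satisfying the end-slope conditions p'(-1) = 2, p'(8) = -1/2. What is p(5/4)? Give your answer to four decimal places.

Let m_i = p''(x_i). Step sizes h_i = 3, 3, 1, 2; slopes of the chords Δ_i = (y_(i+1) - y_i)/h_i = 2/3, -3, 3, 3/2.
  3·m_0 + 12·m_1 + 3·m_2 = 6(Δ_1 - Δ_0) = -22
  3·m_1 + 8·m_2 + 1·m_3 = 6(Δ_2 - Δ_1) = 36
  1·m_2 + 6·m_3 + 2·m_4 = 6(Δ_3 - Δ_2) = -9
Clamped end conditions give two more equations: 2h_0·m_0 + h_0·m_1 = 6(Δ_0 - p'(-1)) = -8 and h_3·m_3 + 2h_3·m_4 = 6(p'(8) - Δ_3) = -12.
Solving the tridiagonal system: m_0 = 31/81, m_1 = -278/81, m_2 = 487/81, m_3 = -146/81, m_4 = -170/81.
On [-1, 2], p(t) = 6 + 2·(t + 1) + 31/162·(t + 1)² - 103/486·(t + 1)³.
With (t + 1) = 9/4: p(5/4) = 1159/128.

9.0547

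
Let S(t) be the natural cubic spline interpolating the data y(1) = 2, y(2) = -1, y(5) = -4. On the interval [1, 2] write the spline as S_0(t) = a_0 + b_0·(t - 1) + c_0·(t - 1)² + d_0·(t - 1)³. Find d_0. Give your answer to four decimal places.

0.2500

Write M_i for S''(x_i). With h_i = 1, 3 and divided differences Δ_i = -3, -1, the continuity of S' gives the tridiagonal system
  1·M_0 + 8·M_1 + 3·M_2 = 6(Δ_1 - Δ_0) = 12
Natural end conditions: M_0 = M_2 = 0.
Solving the tridiagonal system: M_0 = 0, M_1 = 3/2, M_2 = 0.
On [1, 2], with S_0(t) = a_0 + b_0·(t - 1) + c_0·(t - 1)² + d_0·(t - 1)³: c_0 = M_0/2 = 0, d_0 = (M_1 - M_0)/(6h_0) = 1/4, b_0 = Δ_0 - h_0(2M_0 + M_1)/6 = -13/4.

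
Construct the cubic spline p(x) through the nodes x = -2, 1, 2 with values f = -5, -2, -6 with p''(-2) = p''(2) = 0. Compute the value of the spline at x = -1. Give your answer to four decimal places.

Write m_i for p''(x_i). With h_i = 3, 1 and divided differences Δ_i = 1, -4, the continuity of p' gives the tridiagonal system
  3·m_0 + 8·m_1 + 1·m_2 = 6(Δ_1 - Δ_0) = -30
Natural end conditions: m_0 = m_2 = 0.
Forward elimination and back-substitution give m_0 = 0, m_1 = -15/4, m_2 = 0.
On [-2, 1], p(x) = -5 + 23/8·(x + 2) + 0·(x + 2)² - 5/24·(x + 2)³.
With (x + 2) = 1: p(-1) = -7/3.

-2.3333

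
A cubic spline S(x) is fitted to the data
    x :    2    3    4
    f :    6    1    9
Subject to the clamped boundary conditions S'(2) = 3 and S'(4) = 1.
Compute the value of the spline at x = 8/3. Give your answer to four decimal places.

Let m_i = S''(x_i). Step sizes h_i = 1, 1; slopes of the chords Δ_i = (y_(i+1) - y_i)/h_i = -5, 8.
  1·m_0 + 4·m_1 + 1·m_2 = 6(Δ_1 - Δ_0) = 78
Clamped end conditions give two more equations: 2h_0·m_0 + h_0·m_1 = 6(Δ_0 - S'(2)) = -48 and h_1·m_1 + 2h_1·m_2 = 6(S'(4) - Δ_1) = -42.
Solving: m_0 = -89/2, m_1 = 41, m_2 = -83/2.
On [2, 3], S(x) = 6 + 3·(x - 2) - 89/4·(x - 2)² + 57/4·(x - 2)³.
With (x - 2) = 2/3: S(8/3) = 7/3.

2.3333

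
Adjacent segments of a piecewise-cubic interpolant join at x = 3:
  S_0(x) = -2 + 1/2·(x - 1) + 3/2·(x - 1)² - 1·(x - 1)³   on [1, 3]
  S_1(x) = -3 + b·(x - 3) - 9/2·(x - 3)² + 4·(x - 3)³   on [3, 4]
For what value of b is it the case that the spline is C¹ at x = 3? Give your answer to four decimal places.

S_0'(x) = 1/2 + 3·(x - 1) - 3·(x - 1)², so S_0'(3) = -11/2. On the right, S_1'(3) = b, so b = -11/2.

-5.5000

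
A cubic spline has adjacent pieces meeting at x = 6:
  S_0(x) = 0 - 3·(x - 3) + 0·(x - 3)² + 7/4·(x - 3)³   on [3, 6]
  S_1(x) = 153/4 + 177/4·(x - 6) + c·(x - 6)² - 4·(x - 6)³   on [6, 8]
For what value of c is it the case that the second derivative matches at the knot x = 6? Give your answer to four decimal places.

S_0''(x) = 0 + 21/2·(x - 3), so S_0''(6) = 63/2. On the right, S_1''(6) = 2c, so c = 63/4.

15.7500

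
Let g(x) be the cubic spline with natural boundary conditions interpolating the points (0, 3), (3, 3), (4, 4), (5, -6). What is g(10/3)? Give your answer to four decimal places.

Let M_i = g''(x_i). Step sizes h_i = 3, 1, 1; slopes of the chords Δ_i = (y_(i+1) - y_i)/h_i = 0, 1, -10.
  3·M_0 + 8·M_1 + 1·M_2 = 6(Δ_1 - Δ_0) = 6
  1·M_1 + 4·M_2 + 1·M_3 = 6(Δ_2 - Δ_1) = -66
Natural end conditions: M_0 = M_3 = 0.
Forward elimination and back-substitution give M_0 = 0, M_1 = 90/31, M_2 = -534/31, M_3 = 0.
On [3, 4], g(x) = 3 + 90/31·(x - 3) + 45/31·(x - 3)² - 104/31·(x - 3)³.
With (x - 3) = 1/3: g(10/3) = 3352/837.

4.0048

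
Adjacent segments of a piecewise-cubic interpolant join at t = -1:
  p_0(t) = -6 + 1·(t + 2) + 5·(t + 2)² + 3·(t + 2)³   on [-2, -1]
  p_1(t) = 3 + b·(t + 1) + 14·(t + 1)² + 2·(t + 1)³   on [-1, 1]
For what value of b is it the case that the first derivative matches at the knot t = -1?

20

p_0'(t) = 1 + 10·(t + 2) + 9·(t + 2)², so p_0'(-1) = 20. On the right, p_1'(-1) = b, so b = 20.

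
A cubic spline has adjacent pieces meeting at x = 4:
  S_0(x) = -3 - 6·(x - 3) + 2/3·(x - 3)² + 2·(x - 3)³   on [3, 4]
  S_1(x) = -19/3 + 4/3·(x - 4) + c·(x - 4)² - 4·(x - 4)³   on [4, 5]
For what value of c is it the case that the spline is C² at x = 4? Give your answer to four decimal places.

6.6667

S_0''(x) = 4/3 + 12·(x - 3), so S_0''(4) = 40/3. On the right, S_1''(4) = 2c, so c = 20/3.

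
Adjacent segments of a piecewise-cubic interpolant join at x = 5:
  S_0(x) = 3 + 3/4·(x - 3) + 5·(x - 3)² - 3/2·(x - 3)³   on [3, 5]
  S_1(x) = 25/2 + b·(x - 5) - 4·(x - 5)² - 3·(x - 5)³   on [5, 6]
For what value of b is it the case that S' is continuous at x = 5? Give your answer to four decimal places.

S_0'(x) = 3/4 + 10·(x - 3) - 9/2·(x - 3)², so S_0'(5) = 11/4. On the right, S_1'(5) = b, so b = 11/4.

2.7500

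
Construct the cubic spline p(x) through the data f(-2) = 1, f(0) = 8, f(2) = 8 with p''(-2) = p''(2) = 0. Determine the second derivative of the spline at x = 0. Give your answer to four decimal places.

Put M_i = p'' at the i-th knot. Here h = (2, 2) and Δ = (7/2, 0), so the interior equations h_(i-1)·M_(i-1) + 2(h_(i-1)+h_i)·M_i + h_i·M_(i+1) = 6(Δ_i − Δ_(i-1)) read
  2·M_0 + 8·M_1 + 2·M_2 = 6(Δ_1 - Δ_0) = -21
Natural end conditions: M_0 = M_2 = 0.
Forward elimination and back-substitution give M_0 = 0, M_1 = -21/8, M_2 = 0.

-2.6250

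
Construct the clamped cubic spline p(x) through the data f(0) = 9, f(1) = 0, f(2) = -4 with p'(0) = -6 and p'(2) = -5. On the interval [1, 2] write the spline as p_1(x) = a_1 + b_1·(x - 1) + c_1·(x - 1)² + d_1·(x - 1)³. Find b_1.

-7

Write σ_i for p''(x_i). With h_i = 1, 1 and divided differences Δ_i = -9, -4, the continuity of p' gives the tridiagonal system
  1·σ_0 + 4·σ_1 + 1·σ_2 = 6(Δ_1 - Δ_0) = 30
Clamped end conditions give two more equations: 2h_0·σ_0 + h_0·σ_1 = 6(Δ_0 - p'(0)) = -18 and h_1·σ_1 + 2h_1·σ_2 = 6(p'(2) - Δ_1) = -6.
Hence σ_0 = -16, σ_1 = 14, σ_2 = -10.
On [1, 2], with p_1(x) = a_1 + b_1·(x - 1) + c_1·(x - 1)² + d_1·(x - 1)³: c_1 = σ_1/2 = 7, d_1 = (σ_2 - σ_1)/(6h_1) = -4, b_1 = Δ_1 - h_1(2σ_1 + σ_2)/6 = -7.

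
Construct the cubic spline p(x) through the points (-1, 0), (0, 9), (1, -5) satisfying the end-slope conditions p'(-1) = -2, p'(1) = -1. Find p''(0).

-70

Let M_i = p''(x_i). Step sizes h_i = 1, 1; slopes of the chords Δ_i = (y_(i+1) - y_i)/h_i = 9, -14.
  1·M_0 + 4·M_1 + 1·M_2 = 6(Δ_1 - Δ_0) = -138
Clamped end conditions give two more equations: 2h_0·M_0 + h_0·M_1 = 6(Δ_0 - p'(-1)) = 66 and h_1·M_1 + 2h_1·M_2 = 6(p'(1) - Δ_1) = 78.
Forward elimination and back-substitution give M_0 = 68, M_1 = -70, M_2 = 74.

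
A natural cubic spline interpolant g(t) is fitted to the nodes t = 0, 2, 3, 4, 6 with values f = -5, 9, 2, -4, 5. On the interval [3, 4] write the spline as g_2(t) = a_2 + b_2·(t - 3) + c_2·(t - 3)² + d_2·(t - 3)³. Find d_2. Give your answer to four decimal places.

With σ_i denoting the second derivative at x_i, h_i = 2, 1, 1, 2, and Δ_i = (y_(i+1) − y_i)/h_i = 7, -7, -6, 9/2:
  2·σ_0 + 6·σ_1 + 1·σ_2 = 6(Δ_1 - Δ_0) = -84
  1·σ_1 + 4·σ_2 + 1·σ_3 = 6(Δ_2 - Δ_1) = 6
  1·σ_2 + 6·σ_3 + 2·σ_4 = 6(Δ_3 - Δ_2) = 63
Natural end conditions: σ_0 = σ_4 = 0.
Solving: σ_0 = 0, σ_1 = -635/44, σ_2 = 57/22, σ_3 = 443/44, σ_4 = 0.
On [3, 4], with g_2(t) = a_2 + b_2·(t - 3) + c_2·(t - 3)² + d_2·(t - 3)³: c_2 = σ_2/2 = 57/44, d_2 = (σ_3 - σ_2)/(6h_2) = 329/264, b_2 = Δ_2 - h_2(2σ_2 + σ_3)/6 = -205/24.

1.2462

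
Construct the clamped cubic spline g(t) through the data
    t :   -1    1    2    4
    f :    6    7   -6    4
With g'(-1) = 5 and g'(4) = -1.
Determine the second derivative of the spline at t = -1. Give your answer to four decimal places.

2.9063

Write M_i for g''(x_i). With h_i = 2, 1, 2 and divided differences Δ_i = 1/2, -13, 5, the continuity of g' gives the tridiagonal system
  2·M_0 + 6·M_1 + 1·M_2 = 6(Δ_1 - Δ_0) = -81
  1·M_1 + 6·M_2 + 2·M_3 = 6(Δ_2 - Δ_1) = 108
Clamped end conditions give two more equations: 2h_0·M_0 + h_0·M_1 = 6(Δ_0 - g'(-1)) = -27 and h_2·M_2 + 2h_2·M_3 = 6(g'(4) - Δ_2) = -36.
Solving: M_0 = 93/32, M_1 = -309/16, M_2 = 465/16, M_3 = -753/32.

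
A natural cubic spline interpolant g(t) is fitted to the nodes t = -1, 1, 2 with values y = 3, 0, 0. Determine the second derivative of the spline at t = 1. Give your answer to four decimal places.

Put σ_i = g'' at the i-th knot. Here h = (2, 1) and Δ = (-3/2, 0), so the interior equations h_(i-1)·σ_(i-1) + 2(h_(i-1)+h_i)·σ_i + h_i·σ_(i+1) = 6(Δ_i − Δ_(i-1)) read
  2·σ_0 + 6·σ_1 + 1·σ_2 = 6(Δ_1 - Δ_0) = 9
Natural end conditions: σ_0 = σ_2 = 0.
Solving the tridiagonal system: σ_0 = 0, σ_1 = 3/2, σ_2 = 0.

1.5000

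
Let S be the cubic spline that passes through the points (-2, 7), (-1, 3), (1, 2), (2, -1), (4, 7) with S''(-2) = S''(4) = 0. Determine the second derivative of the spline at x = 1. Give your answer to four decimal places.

-5.6129

With M_i denoting the second derivative at x_i, h_i = 1, 2, 1, 2, and Δ_i = (y_(i+1) − y_i)/h_i = -4, -1/2, -3, 4:
  1·M_0 + 6·M_1 + 2·M_2 = 6(Δ_1 - Δ_0) = 21
  2·M_1 + 6·M_2 + 1·M_3 = 6(Δ_2 - Δ_1) = -15
  1·M_2 + 6·M_3 + 2·M_4 = 6(Δ_3 - Δ_2) = 42
Natural end conditions: M_0 = M_4 = 0.
Solving: M_0 = 0, M_1 = 333/62, M_2 = -174/31, M_3 = 246/31, M_4 = 0.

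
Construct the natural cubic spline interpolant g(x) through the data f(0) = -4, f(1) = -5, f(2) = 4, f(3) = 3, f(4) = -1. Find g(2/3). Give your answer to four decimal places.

With σ_i denoting the second derivative at x_i, h_i = 1, 1, 1, 1, and Δ_i = (y_(i+1) − y_i)/h_i = -1, 9, -1, -4:
  1·σ_0 + 4·σ_1 + 1·σ_2 = 6(Δ_1 - Δ_0) = 60
  1·σ_1 + 4·σ_2 + 1·σ_3 = 6(Δ_2 - Δ_1) = -60
  1·σ_2 + 4·σ_3 + 1·σ_4 = 6(Δ_3 - Δ_2) = -18
Natural end conditions: σ_0 = σ_4 = 0.
Hence σ_0 = 0, σ_1 = 561/28, σ_2 = -141/7, σ_3 = 15/28, σ_4 = 0.
On [0, 1], g(x) = -4 - 243/56·x + 0·x² + 187/56·x³.
With x = 2/3: g(2/3) = -4463/756.

-5.9034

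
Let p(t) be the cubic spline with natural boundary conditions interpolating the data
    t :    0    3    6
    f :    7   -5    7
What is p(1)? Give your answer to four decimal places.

Put M_i = p'' at the i-th knot. Here h = (3, 3) and Δ = (-4, 4), so the interior equations h_(i-1)·M_(i-1) + 2(h_(i-1)+h_i)·M_i + h_i·M_(i+1) = 6(Δ_i − Δ_(i-1)) read
  3·M_0 + 12·M_1 + 3·M_2 = 6(Δ_1 - Δ_0) = 48
Natural end conditions: M_0 = M_2 = 0.
Solving: M_0 = 0, M_1 = 4, M_2 = 0.
On [0, 3], p(t) = 7 - 6·t + 0·t² + 2/9·t³.
With t = 1: p(1) = 11/9.

1.2222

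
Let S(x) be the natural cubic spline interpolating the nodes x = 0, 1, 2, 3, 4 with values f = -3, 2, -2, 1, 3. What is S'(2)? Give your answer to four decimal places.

-1.5000

Write σ_i for S''(x_i). With h_i = 1, 1, 1, 1 and divided differences Δ_i = 5, -4, 3, 2, the continuity of S' gives the tridiagonal system
  1·σ_0 + 4·σ_1 + 1·σ_2 = 6(Δ_1 - Δ_0) = -54
  1·σ_1 + 4·σ_2 + 1·σ_3 = 6(Δ_2 - Δ_1) = 42
  1·σ_2 + 4·σ_3 + 1·σ_4 = 6(Δ_3 - Δ_2) = -6
Natural end conditions: σ_0 = σ_4 = 0.
Solving the tridiagonal system: σ_0 = 0, σ_1 = -123/7, σ_2 = 114/7, σ_3 = -39/7, σ_4 = 0.
On [2, 3], S'(x) = b_2 + 2c_2·(x - 2) + 3d_2·(x - 2)² with b_2 = Δ_2 - h_2(2σ_2 + σ_3)/6 = -3/2, c_2 = σ_2/2 = 57/7, d_2 = (σ_3 - σ_2)/(6h_2) = -51/14. So S'(2) = -3/2.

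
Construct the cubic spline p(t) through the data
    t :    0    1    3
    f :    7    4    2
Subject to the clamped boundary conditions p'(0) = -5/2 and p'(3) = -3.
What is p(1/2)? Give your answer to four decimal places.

5.4583

Write M_i for p''(x_i). With h_i = 1, 2 and divided differences Δ_i = -3, -1, the continuity of p' gives the tridiagonal system
  1·M_0 + 6·M_1 + 2·M_2 = 6(Δ_1 - Δ_0) = 12
Clamped end conditions give two more equations: 2h_0·M_0 + h_0·M_1 = 6(Δ_0 - p'(0)) = -3 and h_1·M_1 + 2h_1·M_2 = 6(p'(3) - Δ_1) = -12.
Hence M_0 = -11/3, M_1 = 13/3, M_2 = -31/6.
On [0, 1], p(t) = 7 - 5/2·t - 11/6·t² + 4/3·t³.
With t = 1/2: p(1/2) = 131/24.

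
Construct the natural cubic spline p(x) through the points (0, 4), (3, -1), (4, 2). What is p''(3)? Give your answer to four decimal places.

Put M_i = p'' at the i-th knot. Here h = (3, 1) and Δ = (-5/3, 3), so the interior equations h_(i-1)·M_(i-1) + 2(h_(i-1)+h_i)·M_i + h_i·M_(i+1) = 6(Δ_i − Δ_(i-1)) read
  3·M_0 + 8·M_1 + 1·M_2 = 6(Δ_1 - Δ_0) = 28
Natural end conditions: M_0 = M_2 = 0.
Solving the tridiagonal system: M_0 = 0, M_1 = 7/2, M_2 = 0.

3.5000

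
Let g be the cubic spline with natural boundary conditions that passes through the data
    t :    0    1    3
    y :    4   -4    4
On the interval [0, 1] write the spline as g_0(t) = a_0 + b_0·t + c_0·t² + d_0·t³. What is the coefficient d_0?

Put M_i = g'' at the i-th knot. Here h = (1, 2) and Δ = (-8, 4), so the interior equations h_(i-1)·M_(i-1) + 2(h_(i-1)+h_i)·M_i + h_i·M_(i+1) = 6(Δ_i − Δ_(i-1)) read
  1·M_0 + 6·M_1 + 2·M_2 = 6(Δ_1 - Δ_0) = 72
Natural end conditions: M_0 = M_2 = 0.
Solving the tridiagonal system: M_0 = 0, M_1 = 12, M_2 = 0.
On [0, 1], with g_0(t) = a_0 + b_0·t + c_0·t² + d_0·t³: c_0 = M_0/2 = 0, d_0 = (M_1 - M_0)/(6h_0) = 2, b_0 = Δ_0 - h_0(2M_0 + M_1)/6 = -10.

2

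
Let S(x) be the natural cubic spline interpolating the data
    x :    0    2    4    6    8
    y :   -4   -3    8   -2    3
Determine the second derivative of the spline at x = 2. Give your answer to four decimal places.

6.6696

Write M_i for S''(x_i). With h_i = 2, 2, 2, 2 and divided differences Δ_i = 1/2, 11/2, -5, 5/2, the continuity of S' gives the tridiagonal system
  2·M_0 + 8·M_1 + 2·M_2 = 6(Δ_1 - Δ_0) = 30
  2·M_1 + 8·M_2 + 2·M_3 = 6(Δ_2 - Δ_1) = -63
  2·M_2 + 8·M_3 + 2·M_4 = 6(Δ_3 - Δ_2) = 45
Natural end conditions: M_0 = M_4 = 0.
Solving the tridiagonal system: M_0 = 0, M_1 = 747/112, M_2 = -327/28, M_3 = 957/112, M_4 = 0.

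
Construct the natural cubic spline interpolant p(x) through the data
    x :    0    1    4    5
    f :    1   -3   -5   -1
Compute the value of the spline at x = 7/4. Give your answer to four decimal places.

-5.2284

Put m_i = p'' at the i-th knot. Here h = (1, 3, 1) and Δ = (-4, -2/3, 4), so the interior equations h_(i-1)·m_(i-1) + 2(h_(i-1)+h_i)·m_i + h_i·m_(i+1) = 6(Δ_i − Δ_(i-1)) read
  1·m_0 + 8·m_1 + 3·m_2 = 6(Δ_1 - Δ_0) = 20
  3·m_1 + 8·m_2 + 1·m_3 = 6(Δ_2 - Δ_1) = 28
Natural end conditions: m_0 = m_3 = 0.
Solving: m_0 = 0, m_1 = 76/55, m_2 = 164/55, m_3 = 0.
On [1, 4], p(x) = -3 - 584/165·(x - 1) + 38/55·(x - 1)² + 4/45·(x - 1)³.
With (x - 1) = 3/4: p(7/4) = -4601/880.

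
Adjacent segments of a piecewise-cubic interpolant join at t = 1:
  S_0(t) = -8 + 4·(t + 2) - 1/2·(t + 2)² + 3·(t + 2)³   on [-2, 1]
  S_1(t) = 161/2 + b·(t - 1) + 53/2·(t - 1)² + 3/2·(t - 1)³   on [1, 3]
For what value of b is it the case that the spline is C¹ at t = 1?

82

S_0'(t) = 4 - 1·(t + 2) + 9·(t + 2)², so S_0'(1) = 82. On the right, S_1'(1) = b, so b = 82.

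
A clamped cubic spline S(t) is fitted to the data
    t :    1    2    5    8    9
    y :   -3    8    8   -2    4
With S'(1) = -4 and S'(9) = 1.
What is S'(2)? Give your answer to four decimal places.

With M_i denoting the second derivative at x_i, h_i = 1, 3, 3, 1, and Δ_i = (y_(i+1) − y_i)/h_i = 11, 0, -10/3, 6:
  1·M_0 + 8·M_1 + 3·M_2 = 6(Δ_1 - Δ_0) = -66
  3·M_1 + 12·M_2 + 3·M_3 = 6(Δ_2 - Δ_1) = -20
  3·M_2 + 8·M_3 + 1·M_4 = 6(Δ_3 - Δ_2) = 56
Clamped end conditions give two more equations: 2h_0·M_0 + h_0·M_1 = 6(Δ_0 - S'(1)) = 90 and h_3·M_3 + 2h_3·M_4 = 6(S'(9) - Δ_3) = -30.
Hence M_0 = 3139/60, M_1 = -439/30, M_2 = -5/12, M_3 = 289/30, M_4 = -1189/60.
On [2, 5], S'(t) = b_1 + 2c_1·(t - 2) + 3d_1·(t - 2)² with b_1 = Δ_1 - h_1(2M_1 + M_2)/6 = 1781/120, c_1 = M_1/2 = -439/60, d_1 = (M_2 - M_1)/(6h_1) = 853/1080. So S'(2) = 1781/120.

14.8417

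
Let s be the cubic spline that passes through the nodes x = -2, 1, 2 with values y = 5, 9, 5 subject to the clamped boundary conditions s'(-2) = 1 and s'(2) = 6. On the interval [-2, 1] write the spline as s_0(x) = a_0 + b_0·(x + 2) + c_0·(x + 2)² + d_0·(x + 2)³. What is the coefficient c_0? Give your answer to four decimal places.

2.7917

Write σ_i for s''(x_i). With h_i = 3, 1 and divided differences Δ_i = 4/3, -4, the continuity of s' gives the tridiagonal system
  3·σ_0 + 8·σ_1 + 1·σ_2 = 6(Δ_1 - Δ_0) = -32
Clamped end conditions give two more equations: 2h_0·σ_0 + h_0·σ_1 = 6(Δ_0 - s'(-2)) = 2 and h_1·σ_1 + 2h_1·σ_2 = 6(s'(2) - Δ_1) = 60.
Solving the tridiagonal system: σ_0 = 67/12, σ_1 = -21/2, σ_2 = 141/4.
On [-2, 1], with s_0(x) = a_0 + b_0·(x + 2) + c_0·(x + 2)² + d_0·(x + 2)³: c_0 = σ_0/2 = 67/24, d_0 = (σ_1 - σ_0)/(6h_0) = -193/216, b_0 = Δ_0 - h_0(2σ_0 + σ_1)/6 = 1.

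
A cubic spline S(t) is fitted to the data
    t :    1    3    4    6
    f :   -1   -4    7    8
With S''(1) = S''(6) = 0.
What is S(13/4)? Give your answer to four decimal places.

-1.5460

With M_i denoting the second derivative at x_i, h_i = 2, 1, 2, and Δ_i = (y_(i+1) − y_i)/h_i = -3/2, 11, 1/2:
  2·M_0 + 6·M_1 + 1·M_2 = 6(Δ_1 - Δ_0) = 75
  1·M_1 + 6·M_2 + 2·M_3 = 6(Δ_2 - Δ_1) = -63
Natural end conditions: M_0 = M_3 = 0.
Solving the tridiagonal system: M_0 = 0, M_1 = 513/35, M_2 = -453/35, M_3 = 0.
On [3, 4], S(t) = -4 + 579/70·(t - 3) + 513/70·(t - 3)² - 23/5·(t - 3)³.
With (t - 3) = 1/4: S(13/4) = -3463/2240.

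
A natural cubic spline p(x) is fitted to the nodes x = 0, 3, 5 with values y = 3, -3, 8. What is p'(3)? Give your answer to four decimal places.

With m_i denoting the second derivative at x_i, h_i = 3, 2, and Δ_i = (y_(i+1) − y_i)/h_i = -2, 11/2:
  3·m_0 + 10·m_1 + 2·m_2 = 6(Δ_1 - Δ_0) = 45
Natural end conditions: m_0 = m_2 = 0.
Forward elimination and back-substitution give m_0 = 0, m_1 = 9/2, m_2 = 0.
On [3, 5], p'(x) = b_1 + 2c_1·(x - 3) + 3d_1·(x - 3)² with b_1 = Δ_1 - h_1(2m_1 + m_2)/6 = 5/2, c_1 = m_1/2 = 9/4, d_1 = (m_2 - m_1)/(6h_1) = -3/8. So p'(3) = 5/2.

2.5000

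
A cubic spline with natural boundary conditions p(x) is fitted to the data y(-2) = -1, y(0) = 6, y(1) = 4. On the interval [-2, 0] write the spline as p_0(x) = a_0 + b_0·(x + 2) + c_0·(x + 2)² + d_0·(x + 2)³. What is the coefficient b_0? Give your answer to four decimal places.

With M_i denoting the second derivative at x_i, h_i = 2, 1, and Δ_i = (y_(i+1) − y_i)/h_i = 7/2, -2:
  2·M_0 + 6·M_1 + 1·M_2 = 6(Δ_1 - Δ_0) = -33
Natural end conditions: M_0 = M_2 = 0.
Solving: M_0 = 0, M_1 = -11/2, M_2 = 0.
On [-2, 0], with p_0(x) = a_0 + b_0·(x + 2) + c_0·(x + 2)² + d_0·(x + 2)³: c_0 = M_0/2 = 0, d_0 = (M_1 - M_0)/(6h_0) = -11/24, b_0 = Δ_0 - h_0(2M_0 + M_1)/6 = 16/3.

5.3333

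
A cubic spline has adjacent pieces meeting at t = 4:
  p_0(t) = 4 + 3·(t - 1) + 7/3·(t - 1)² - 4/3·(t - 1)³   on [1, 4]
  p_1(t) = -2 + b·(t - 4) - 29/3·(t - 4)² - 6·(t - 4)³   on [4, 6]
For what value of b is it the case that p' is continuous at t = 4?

-19

p_0'(t) = 3 + 14/3·(t - 1) - 4·(t - 1)², so p_0'(4) = -19. On the right, p_1'(4) = b, so b = -19.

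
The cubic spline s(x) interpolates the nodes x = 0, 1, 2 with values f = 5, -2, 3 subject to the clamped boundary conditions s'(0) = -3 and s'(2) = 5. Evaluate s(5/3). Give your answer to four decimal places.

Put M_i = s'' at the i-th knot. Here h = (1, 1) and Δ = (-7, 5), so the interior equations h_(i-1)·M_(i-1) + 2(h_(i-1)+h_i)·M_i + h_i·M_(i+1) = 6(Δ_i − Δ_(i-1)) read
  1·M_0 + 4·M_1 + 1·M_2 = 6(Δ_1 - Δ_0) = 72
Clamped end conditions give two more equations: 2h_0·M_0 + h_0·M_1 = 6(Δ_0 - s'(0)) = -24 and h_1·M_1 + 2h_1·M_2 = 6(s'(2) - Δ_1) = 0.
Solving: M_0 = -26, M_1 = 28, M_2 = -14.
On [1, 2], s(x) = -2 - 2·(x - 1) + 14·(x - 1)² - 7·(x - 1)³.
With (x - 1) = 2/3: s(5/3) = 22/27.

0.8148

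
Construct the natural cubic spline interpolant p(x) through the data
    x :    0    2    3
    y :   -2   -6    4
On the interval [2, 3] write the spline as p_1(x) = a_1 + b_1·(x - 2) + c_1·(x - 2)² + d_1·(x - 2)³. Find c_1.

6

Put σ_i = p'' at the i-th knot. Here h = (2, 1) and Δ = (-2, 10), so the interior equations h_(i-1)·σ_(i-1) + 2(h_(i-1)+h_i)·σ_i + h_i·σ_(i+1) = 6(Δ_i − Δ_(i-1)) read
  2·σ_0 + 6·σ_1 + 1·σ_2 = 6(Δ_1 - Δ_0) = 72
Natural end conditions: σ_0 = σ_2 = 0.
Solving the tridiagonal system: σ_0 = 0, σ_1 = 12, σ_2 = 0.
On [2, 3], with p_1(x) = a_1 + b_1·(x - 2) + c_1·(x - 2)² + d_1·(x - 2)³: c_1 = σ_1/2 = 6, d_1 = (σ_2 - σ_1)/(6h_1) = -2, b_1 = Δ_1 - h_1(2σ_1 + σ_2)/6 = 6.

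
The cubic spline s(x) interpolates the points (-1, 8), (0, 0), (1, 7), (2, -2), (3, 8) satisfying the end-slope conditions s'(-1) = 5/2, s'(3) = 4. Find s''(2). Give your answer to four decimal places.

Let M_i = s''(x_i). Step sizes h_i = 1, 1, 1, 1; slopes of the chords Δ_i = (y_(i+1) - y_i)/h_i = -8, 7, -9, 10.
  1·M_0 + 4·M_1 + 1·M_2 = 6(Δ_1 - Δ_0) = 90
  1·M_1 + 4·M_2 + 1·M_3 = 6(Δ_2 - Δ_1) = -96
  1·M_2 + 4·M_3 + 1·M_4 = 6(Δ_3 - Δ_2) = 114
Clamped end conditions give two more equations: 2h_0·M_0 + h_0·M_1 = 6(Δ_0 - s'(-1)) = -63 and h_3·M_3 + 2h_3·M_4 = 6(s'(3) - Δ_3) = -36.
Forward elimination and back-substitution give M_0 = -447/8, M_1 = 195/4, M_2 = -393/8, M_3 = 207/4, M_4 = -351/8.

51.7500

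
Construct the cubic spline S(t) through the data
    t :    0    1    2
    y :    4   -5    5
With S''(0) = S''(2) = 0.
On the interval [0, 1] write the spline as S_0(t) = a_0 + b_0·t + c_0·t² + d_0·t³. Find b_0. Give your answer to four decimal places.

-13.7500

With M_i denoting the second derivative at x_i, h_i = 1, 1, and Δ_i = (y_(i+1) − y_i)/h_i = -9, 10:
  1·M_0 + 4·M_1 + 1·M_2 = 6(Δ_1 - Δ_0) = 114
Natural end conditions: M_0 = M_2 = 0.
Forward elimination and back-substitution give M_0 = 0, M_1 = 57/2, M_2 = 0.
On [0, 1], with S_0(t) = a_0 + b_0·t + c_0·t² + d_0·t³: c_0 = M_0/2 = 0, d_0 = (M_1 - M_0)/(6h_0) = 19/4, b_0 = Δ_0 - h_0(2M_0 + M_1)/6 = -55/4.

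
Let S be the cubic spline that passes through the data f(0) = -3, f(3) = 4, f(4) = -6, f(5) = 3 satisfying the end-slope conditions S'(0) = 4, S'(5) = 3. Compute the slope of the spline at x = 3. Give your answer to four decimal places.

With M_i denoting the second derivative at x_i, h_i = 3, 1, 1, and Δ_i = (y_(i+1) − y_i)/h_i = 7/3, -10, 9:
  3·M_0 + 8·M_1 + 1·M_2 = 6(Δ_1 - Δ_0) = -74
  1·M_1 + 4·M_2 + 1·M_3 = 6(Δ_2 - Δ_1) = 114
Clamped end conditions give two more equations: 2h_0·M_0 + h_0·M_1 = 6(Δ_0 - S'(0)) = -10 and h_2·M_2 + 2h_2·M_3 = 6(S'(5) - Δ_2) = -36.
Hence M_0 = 602/87, M_1 = -498/29, M_2 = 1236/29, M_3 = -1140/29.
On [3, 4], S'(x) = b_1 + 2c_1·(x - 3) + 3d_1·(x - 3)² with b_1 = Δ_1 - h_1(2M_1 + M_2)/6 = -330/29, c_1 = M_1/2 = -249/29, d_1 = (M_2 - M_1)/(6h_1) = 289/29. So S'(3) = -330/29.

-11.3793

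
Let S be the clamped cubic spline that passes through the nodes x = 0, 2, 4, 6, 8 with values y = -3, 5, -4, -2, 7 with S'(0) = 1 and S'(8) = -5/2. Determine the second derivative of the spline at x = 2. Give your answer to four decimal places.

-10.1607

With M_i denoting the second derivative at x_i, h_i = 2, 2, 2, 2, and Δ_i = (y_(i+1) − y_i)/h_i = 4, -9/2, 1, 9/2:
  2·M_0 + 8·M_1 + 2·M_2 = 6(Δ_1 - Δ_0) = -51
  2·M_1 + 8·M_2 + 2·M_3 = 6(Δ_2 - Δ_1) = 33
  2·M_2 + 8·M_3 + 2·M_4 = 6(Δ_3 - Δ_2) = 21
Clamped end conditions give two more equations: 2h_0·M_0 + h_0·M_1 = 6(Δ_0 - S'(0)) = 18 and h_3·M_3 + 2h_3·M_4 = 6(S'(8) - Δ_3) = -42.
Hence M_0 = 1073/112, M_1 = -569/56, M_2 = 89/16, M_3 = 247/56, M_4 = -1423/112.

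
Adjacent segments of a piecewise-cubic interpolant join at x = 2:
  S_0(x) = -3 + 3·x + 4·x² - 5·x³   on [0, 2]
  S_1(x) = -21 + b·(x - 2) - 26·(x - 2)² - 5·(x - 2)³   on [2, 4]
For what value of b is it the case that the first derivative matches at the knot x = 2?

-41

S_0'(x) = 3 + 8·x - 15·x², so S_0'(2) = -41. On the right, S_1'(2) = b, so b = -41.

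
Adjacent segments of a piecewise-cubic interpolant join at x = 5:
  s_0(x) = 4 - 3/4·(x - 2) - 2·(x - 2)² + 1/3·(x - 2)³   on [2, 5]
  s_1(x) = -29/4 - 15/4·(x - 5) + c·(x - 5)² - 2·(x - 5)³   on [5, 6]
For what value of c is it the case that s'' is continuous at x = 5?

s_0''(x) = -4 + 2·(x - 2), so s_0''(5) = 2. On the right, s_1''(5) = 2c, so c = 1.

1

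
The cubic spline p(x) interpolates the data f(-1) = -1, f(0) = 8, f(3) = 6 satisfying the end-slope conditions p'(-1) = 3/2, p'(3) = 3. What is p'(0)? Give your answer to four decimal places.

Put σ_i = p'' at the i-th knot. Here h = (1, 3) and Δ = (9, -2/3), so the interior equations h_(i-1)·σ_(i-1) + 2(h_(i-1)+h_i)·σ_i + h_i·σ_(i+1) = 6(Δ_i − Δ_(i-1)) read
  1·σ_0 + 8·σ_1 + 3·σ_2 = 6(Δ_1 - Δ_0) = -58
Clamped end conditions give two more equations: 2h_0·σ_0 + h_0·σ_1 = 6(Δ_0 - p'(-1)) = 45 and h_1·σ_1 + 2h_1·σ_2 = 6(p'(3) - Δ_1) = 22.
Solving: σ_0 = 241/8, σ_1 = -61/4, σ_2 = 271/24.
On [0, 3], p'(x) = b_1 + 2c_1·x + 3d_1·x² with b_1 = Δ_1 - h_1(2σ_1 + σ_2)/6 = 143/16, c_1 = σ_1/2 = -61/8, d_1 = (σ_2 - σ_1)/(6h_1) = 637/432. So p'(0) = 143/16.

8.9375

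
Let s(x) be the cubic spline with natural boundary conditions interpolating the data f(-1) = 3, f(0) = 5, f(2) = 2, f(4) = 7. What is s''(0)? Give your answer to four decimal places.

-4.9091

Put M_i = s'' at the i-th knot. Here h = (1, 2, 2) and Δ = (2, -3/2, 5/2), so the interior equations h_(i-1)·M_(i-1) + 2(h_(i-1)+h_i)·M_i + h_i·M_(i+1) = 6(Δ_i − Δ_(i-1)) read
  1·M_0 + 6·M_1 + 2·M_2 = 6(Δ_1 - Δ_0) = -21
  2·M_1 + 8·M_2 + 2·M_3 = 6(Δ_2 - Δ_1) = 24
Natural end conditions: M_0 = M_3 = 0.
Hence M_0 = 0, M_1 = -54/11, M_2 = 93/22, M_3 = 0.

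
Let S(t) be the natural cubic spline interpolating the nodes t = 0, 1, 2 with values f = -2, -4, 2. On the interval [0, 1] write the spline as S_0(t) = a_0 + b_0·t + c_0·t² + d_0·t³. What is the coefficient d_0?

2

Let M_i = S''(x_i). Step sizes h_i = 1, 1; slopes of the chords Δ_i = (y_(i+1) - y_i)/h_i = -2, 6.
  1·M_0 + 4·M_1 + 1·M_2 = 6(Δ_1 - Δ_0) = 48
Natural end conditions: M_0 = M_2 = 0.
Hence M_0 = 0, M_1 = 12, M_2 = 0.
On [0, 1], with S_0(t) = a_0 + b_0·t + c_0·t² + d_0·t³: c_0 = M_0/2 = 0, d_0 = (M_1 - M_0)/(6h_0) = 2, b_0 = Δ_0 - h_0(2M_0 + M_1)/6 = -4.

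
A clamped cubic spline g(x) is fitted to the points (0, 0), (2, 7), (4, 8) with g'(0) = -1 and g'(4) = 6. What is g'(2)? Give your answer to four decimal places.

Let m_i = g''(x_i). Step sizes h_i = 2, 2; slopes of the chords Δ_i = (y_(i+1) - y_i)/h_i = 7/2, 1/2.
  2·m_0 + 8·m_1 + 2·m_2 = 6(Δ_1 - Δ_0) = -18
Clamped end conditions give two more equations: 2h_0·m_0 + h_0·m_1 = 6(Δ_0 - g'(0)) = 27 and h_1·m_1 + 2h_1·m_2 = 6(g'(4) - Δ_1) = 33.
Forward elimination and back-substitution give m_0 = 43/4, m_1 = -8, m_2 = 49/4.
On [2, 4], g'(x) = b_1 + 2c_1·(x - 2) + 3d_1·(x - 2)² with b_1 = Δ_1 - h_1(2m_1 + m_2)/6 = 7/4, c_1 = m_1/2 = -4, d_1 = (m_2 - m_1)/(6h_1) = 27/16. So g'(2) = 7/4.

1.7500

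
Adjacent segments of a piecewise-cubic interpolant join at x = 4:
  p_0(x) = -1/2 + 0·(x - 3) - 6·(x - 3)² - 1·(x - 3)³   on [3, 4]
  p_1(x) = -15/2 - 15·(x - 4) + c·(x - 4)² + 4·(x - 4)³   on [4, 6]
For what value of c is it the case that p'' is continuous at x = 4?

-9

p_0''(x) = -12 - 6·(x - 3), so p_0''(4) = -18. On the right, p_1''(4) = 2c, so c = -9.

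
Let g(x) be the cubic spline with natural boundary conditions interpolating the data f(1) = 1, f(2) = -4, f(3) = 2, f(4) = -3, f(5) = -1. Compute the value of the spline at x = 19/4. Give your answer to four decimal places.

Write m_i for g''(x_i). With h_i = 1, 1, 1, 1 and divided differences Δ_i = -5, 6, -5, 2, the continuity of g' gives the tridiagonal system
  1·m_0 + 4·m_1 + 1·m_2 = 6(Δ_1 - Δ_0) = 66
  1·m_1 + 4·m_2 + 1·m_3 = 6(Δ_2 - Δ_1) = -66
  1·m_2 + 4·m_3 + 1·m_4 = 6(Δ_3 - Δ_2) = 42
Natural end conditions: m_0 = m_4 = 0.
Forward elimination and back-substitution give m_0 = 0, m_1 = 162/7, m_2 = -186/7, m_3 = 120/7, m_4 = 0.
On [4, 5], g(x) = -3 - 26/7·(x - 4) + 60/7·(x - 4)² - 20/7·(x - 4)³.
With (x - 4) = 3/4: g(19/4) = -243/112.

-2.1696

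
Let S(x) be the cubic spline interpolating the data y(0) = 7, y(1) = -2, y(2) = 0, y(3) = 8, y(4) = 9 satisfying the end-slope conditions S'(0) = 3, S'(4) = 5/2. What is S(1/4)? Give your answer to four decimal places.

With σ_i denoting the second derivative at x_i, h_i = 1, 1, 1, 1, and Δ_i = (y_(i+1) − y_i)/h_i = -9, 2, 8, 1:
  1·σ_0 + 4·σ_1 + 1·σ_2 = 6(Δ_1 - Δ_0) = 66
  1·σ_1 + 4·σ_2 + 1·σ_3 = 6(Δ_2 - Δ_1) = 36
  1·σ_2 + 4·σ_3 + 1·σ_4 = 6(Δ_3 - Δ_2) = -42
Clamped end conditions give two more equations: 2h_0·σ_0 + h_0·σ_1 = 6(Δ_0 - S'(0)) = -72 and h_3·σ_3 + 2h_3·σ_4 = 6(S'(4) - Δ_3) = 9.
Hence σ_0 = -2785/56, σ_1 = 769/28, σ_2 = 47/8, σ_3 = -419/28, σ_4 = 671/56.
On [0, 1], S(x) = 7 + 3·x - 2785/112·x² + 1441/112·x³.
With x = 1/4: S(1/4) = 45853/7168.

6.3969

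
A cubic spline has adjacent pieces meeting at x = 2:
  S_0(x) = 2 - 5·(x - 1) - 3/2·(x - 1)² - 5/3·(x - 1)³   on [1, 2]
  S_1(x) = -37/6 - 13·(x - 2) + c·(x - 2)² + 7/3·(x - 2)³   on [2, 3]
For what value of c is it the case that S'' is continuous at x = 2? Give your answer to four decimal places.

-6.5000

S_0''(x) = -3 - 10·(x - 1), so S_0''(2) = -13. On the right, S_1''(2) = 2c, so c = -13/2.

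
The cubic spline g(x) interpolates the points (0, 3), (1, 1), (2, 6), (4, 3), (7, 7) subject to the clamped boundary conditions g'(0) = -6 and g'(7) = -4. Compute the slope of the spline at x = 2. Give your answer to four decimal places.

3.4135

Put M_i = g'' at the i-th knot. Here h = (1, 1, 2, 3) and Δ = (-2, 5, -3/2, 4/3), so the interior equations h_(i-1)·M_(i-1) + 2(h_(i-1)+h_i)·M_i + h_i·M_(i+1) = 6(Δ_i − Δ_(i-1)) read
  1·M_0 + 4·M_1 + 1·M_2 = 6(Δ_1 - Δ_0) = 42
  1·M_1 + 6·M_2 + 2·M_3 = 6(Δ_2 - Δ_1) = -39
  2·M_2 + 10·M_3 + 3·M_4 = 6(Δ_3 - Δ_2) = 17
Clamped end conditions give two more equations: 2h_0·M_0 + h_0·M_1 = 6(Δ_0 - g'(0)) = 24 and h_3·M_3 + 2h_3·M_4 = 6(g'(7) - Δ_3) = -32.
Solving: M_0 = 1291/208, M_1 = 1205/104, M_2 = -2195/208, M_3 = 331/52, M_4 = -2657/312.
On [2, 4], g'(x) = b_2 + 2c_2·(x - 2) + 3d_2·(x - 2)² with b_2 = Δ_2 - h_2(2M_2 + M_3)/6 = 355/104, c_2 = M_2/2 = -2195/416, d_2 = (M_3 - M_2)/(6h_2) = 1173/832. So g'(2) = 355/104.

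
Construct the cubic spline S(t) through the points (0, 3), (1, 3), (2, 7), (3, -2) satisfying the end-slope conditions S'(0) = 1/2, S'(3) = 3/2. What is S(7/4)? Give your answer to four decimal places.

7.2969

Write M_i for S''(x_i). With h_i = 1, 1, 1 and divided differences Δ_i = 0, 4, -9, the continuity of S' gives the tridiagonal system
  1·M_0 + 4·M_1 + 1·M_2 = 6(Δ_1 - Δ_0) = 24
  1·M_1 + 4·M_2 + 1·M_3 = 6(Δ_2 - Δ_1) = -78
Clamped end conditions give two more equations: 2h_0·M_0 + h_0·M_1 = 6(Δ_0 - S'(0)) = -3 and h_2·M_2 + 2h_2·M_3 = 6(S'(3) - Δ_2) = 63.
Forward elimination and back-substitution give M_0 = -31/3, M_1 = 53/3, M_2 = -109/3, M_3 = 149/3.
On [1, 2], S(t) = 3 + 25/6·(t - 1) + 53/6·(t - 1)² - 9·(t - 1)³.
With (t - 1) = 3/4: S(7/4) = 467/64.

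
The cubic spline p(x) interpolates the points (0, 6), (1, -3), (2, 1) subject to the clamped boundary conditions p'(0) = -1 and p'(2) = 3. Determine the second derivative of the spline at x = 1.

35

Put σ_i = p'' at the i-th knot. Here h = (1, 1) and Δ = (-9, 4), so the interior equations h_(i-1)·σ_(i-1) + 2(h_(i-1)+h_i)·σ_i + h_i·σ_(i+1) = 6(Δ_i − Δ_(i-1)) read
  1·σ_0 + 4·σ_1 + 1·σ_2 = 6(Δ_1 - Δ_0) = 78
Clamped end conditions give two more equations: 2h_0·σ_0 + h_0·σ_1 = 6(Δ_0 - p'(0)) = -48 and h_1·σ_1 + 2h_1·σ_2 = 6(p'(2) - Δ_1) = -6.
Forward elimination and back-substitution give σ_0 = -83/2, σ_1 = 35, σ_2 = -41/2.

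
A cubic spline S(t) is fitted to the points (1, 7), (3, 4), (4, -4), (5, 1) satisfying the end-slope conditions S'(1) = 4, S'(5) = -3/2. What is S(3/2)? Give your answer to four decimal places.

Write M_i for S''(x_i). With h_i = 2, 1, 1 and divided differences Δ_i = -3/2, -8, 5, the continuity of S' gives the tridiagonal system
  2·M_0 + 6·M_1 + 1·M_2 = 6(Δ_1 - Δ_0) = -39
  1·M_1 + 4·M_2 + 1·M_3 = 6(Δ_2 - Δ_1) = 78
Clamped end conditions give two more equations: 2h_0·M_0 + h_0·M_1 = 6(Δ_0 - S'(1)) = -33 and h_2·M_2 + 2h_2·M_3 = 6(S'(5) - Δ_2) = -39.
Solving: M_0 = -32/11, M_1 = -235/22, M_2 = 340/11, M_3 = -769/22.
On [1, 3], S(t) = 7 + 4·(t - 1) - 16/11·(t - 1)² - 57/88·(t - 1)³.
With (t - 1) = 1/2: S(3/2) = 6023/704.

8.5554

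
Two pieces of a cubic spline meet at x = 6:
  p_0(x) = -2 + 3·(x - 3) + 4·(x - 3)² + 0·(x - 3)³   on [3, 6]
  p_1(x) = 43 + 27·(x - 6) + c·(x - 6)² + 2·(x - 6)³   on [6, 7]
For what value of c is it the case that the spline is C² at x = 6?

p_0''(x) = 8 + 0·(x - 3), so p_0''(6) = 8. On the right, p_1''(6) = 2c, so c = 4.

4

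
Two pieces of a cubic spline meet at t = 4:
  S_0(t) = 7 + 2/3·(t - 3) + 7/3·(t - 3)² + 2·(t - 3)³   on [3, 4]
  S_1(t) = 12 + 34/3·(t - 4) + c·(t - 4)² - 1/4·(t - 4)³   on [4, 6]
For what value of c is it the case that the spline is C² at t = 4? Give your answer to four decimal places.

8.3333

S_0''(t) = 14/3 + 12·(t - 3), so S_0''(4) = 50/3. On the right, S_1''(4) = 2c, so c = 25/3.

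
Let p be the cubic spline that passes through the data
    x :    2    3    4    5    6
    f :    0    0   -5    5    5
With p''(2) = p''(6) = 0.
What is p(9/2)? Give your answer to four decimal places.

With M_i denoting the second derivative at x_i, h_i = 1, 1, 1, 1, and Δ_i = (y_(i+1) − y_i)/h_i = 0, -5, 10, 0:
  1·M_0 + 4·M_1 + 1·M_2 = 6(Δ_1 - Δ_0) = -30
  1·M_1 + 4·M_2 + 1·M_3 = 6(Δ_2 - Δ_1) = 90
  1·M_2 + 4·M_3 + 1·M_4 = 6(Δ_3 - Δ_2) = -60
Natural end conditions: M_0 = M_4 = 0.
Forward elimination and back-substitution give M_0 = 0, M_1 = -435/28, M_2 = 225/7, M_3 = -645/28, M_4 = 0.
On [4, 5], p(x) = -5 + 25/8·(x - 4) + 225/14·(x - 4)² - 515/56·(x - 4)³.
With (x - 4) = 1/2: p(9/2) = -255/448.

-0.5692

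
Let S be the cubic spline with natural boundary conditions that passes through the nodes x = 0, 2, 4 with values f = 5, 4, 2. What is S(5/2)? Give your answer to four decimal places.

With m_i denoting the second derivative at x_i, h_i = 2, 2, and Δ_i = (y_(i+1) − y_i)/h_i = -1/2, -1:
  2·m_0 + 8·m_1 + 2·m_2 = 6(Δ_1 - Δ_0) = -3
Natural end conditions: m_0 = m_2 = 0.
Solving: m_0 = 0, m_1 = -3/8, m_2 = 0.
On [2, 4], S(x) = 4 - 3/4·(x - 2) - 3/16·(x - 2)² + 1/32·(x - 2)³.
With (x - 2) = 1/2: S(5/2) = 917/256.

3.5820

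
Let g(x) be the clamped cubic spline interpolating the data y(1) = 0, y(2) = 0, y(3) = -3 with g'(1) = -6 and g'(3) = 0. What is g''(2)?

-15

Write M_i for g''(x_i). With h_i = 1, 1 and divided differences Δ_i = 0, -3, the continuity of g' gives the tridiagonal system
  1·M_0 + 4·M_1 + 1·M_2 = 6(Δ_1 - Δ_0) = -18
Clamped end conditions give two more equations: 2h_0·M_0 + h_0·M_1 = 6(Δ_0 - g'(1)) = 36 and h_1·M_1 + 2h_1·M_2 = 6(g'(3) - Δ_1) = 18.
Forward elimination and back-substitution give M_0 = 51/2, M_1 = -15, M_2 = 33/2.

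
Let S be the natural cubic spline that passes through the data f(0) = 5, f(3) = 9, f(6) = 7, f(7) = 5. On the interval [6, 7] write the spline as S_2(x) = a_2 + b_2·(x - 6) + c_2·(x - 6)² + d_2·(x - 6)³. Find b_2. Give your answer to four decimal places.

With m_i denoting the second derivative at x_i, h_i = 3, 3, 1, and Δ_i = (y_(i+1) − y_i)/h_i = 4/3, -2/3, -2:
  3·m_0 + 12·m_1 + 3·m_2 = 6(Δ_1 - Δ_0) = -12
  3·m_1 + 8·m_2 + 1·m_3 = 6(Δ_2 - Δ_1) = -8
Natural end conditions: m_0 = m_3 = 0.
Forward elimination and back-substitution give m_0 = 0, m_1 = -24/29, m_2 = -20/29, m_3 = 0.
On [6, 7], with S_2(x) = a_2 + b_2·(x - 6) + c_2·(x - 6)² + d_2·(x - 6)³: c_2 = m_2/2 = -10/29, d_2 = (m_3 - m_2)/(6h_2) = 10/87, b_2 = Δ_2 - h_2(2m_2 + m_3)/6 = -154/87.

-1.7701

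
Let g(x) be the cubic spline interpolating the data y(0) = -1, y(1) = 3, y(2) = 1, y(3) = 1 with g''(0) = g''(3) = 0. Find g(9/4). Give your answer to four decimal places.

0.6938

Let m_i = g''(x_i). Step sizes h_i = 1, 1, 1; slopes of the chords Δ_i = (y_(i+1) - y_i)/h_i = 4, -2, 0.
  1·m_0 + 4·m_1 + 1·m_2 = 6(Δ_1 - Δ_0) = -36
  1·m_1 + 4·m_2 + 1·m_3 = 6(Δ_2 - Δ_1) = 12
Natural end conditions: m_0 = m_3 = 0.
Solving: m_0 = 0, m_1 = -52/5, m_2 = 28/5, m_3 = 0.
On [2, 3], g(x) = 1 - 28/15·(x - 2) + 14/5·(x - 2)² - 14/15·(x - 2)³.
With (x - 2) = 1/4: g(9/4) = 111/160.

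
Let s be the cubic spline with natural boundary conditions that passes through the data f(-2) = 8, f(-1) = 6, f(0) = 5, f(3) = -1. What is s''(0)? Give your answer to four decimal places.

-0.9677

Let σ_i = s''(x_i). Step sizes h_i = 1, 1, 3; slopes of the chords Δ_i = (y_(i+1) - y_i)/h_i = -2, -1, -2.
  1·σ_0 + 4·σ_1 + 1·σ_2 = 6(Δ_1 - Δ_0) = 6
  1·σ_1 + 8·σ_2 + 3·σ_3 = 6(Δ_2 - Δ_1) = -6
Natural end conditions: σ_0 = σ_3 = 0.
Hence σ_0 = 0, σ_1 = 54/31, σ_2 = -30/31, σ_3 = 0.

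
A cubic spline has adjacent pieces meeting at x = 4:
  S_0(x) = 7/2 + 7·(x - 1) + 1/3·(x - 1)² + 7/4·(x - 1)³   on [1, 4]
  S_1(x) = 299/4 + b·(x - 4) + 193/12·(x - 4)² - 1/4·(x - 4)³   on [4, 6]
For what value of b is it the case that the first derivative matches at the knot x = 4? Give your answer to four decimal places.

S_0'(x) = 7 + 2/3·(x - 1) + 21/4·(x - 1)², so S_0'(4) = 225/4. On the right, S_1'(4) = b, so b = 225/4.

56.2500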